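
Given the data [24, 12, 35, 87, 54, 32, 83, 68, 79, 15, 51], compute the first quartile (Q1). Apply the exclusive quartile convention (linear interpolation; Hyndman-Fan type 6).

24

Step 1: Sort the data: [12, 15, 24, 32, 35, 51, 54, 68, 79, 83, 87]
Step 2: n = 11
Step 3: Using the exclusive quartile method:
  Q1 = 24
  Q2 (median) = 51
  Q3 = 79
  IQR = Q3 - Q1 = 79 - 24 = 55
Step 4: Q1 = 24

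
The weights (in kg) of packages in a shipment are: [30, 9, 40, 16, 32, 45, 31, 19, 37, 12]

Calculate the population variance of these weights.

137.69

Step 1: Compute the mean: (30 + 9 + 40 + 16 + 32 + 45 + 31 + 19 + 37 + 12) / 10 = 27.1
Step 2: Compute squared deviations from the mean:
  (30 - 27.1)^2 = 8.41
  (9 - 27.1)^2 = 327.61
  (40 - 27.1)^2 = 166.41
  (16 - 27.1)^2 = 123.21
  (32 - 27.1)^2 = 24.01
  (45 - 27.1)^2 = 320.41
  (31 - 27.1)^2 = 15.21
  (19 - 27.1)^2 = 65.61
  (37 - 27.1)^2 = 98.01
  (12 - 27.1)^2 = 228.01
Step 3: Sum of squared deviations = 1376.9
Step 4: Population variance = 1376.9 / 10 = 137.69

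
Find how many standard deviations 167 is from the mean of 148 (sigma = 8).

2.375

Step 1: Recall the z-score formula: z = (x - mu) / sigma
Step 2: Substitute values: z = (167 - 148) / 8
Step 3: z = 19 / 8 = 2.375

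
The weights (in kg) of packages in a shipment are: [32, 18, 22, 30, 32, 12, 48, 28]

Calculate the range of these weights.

36

Step 1: Identify the maximum value: max = 48
Step 2: Identify the minimum value: min = 12
Step 3: Range = max - min = 48 - 12 = 36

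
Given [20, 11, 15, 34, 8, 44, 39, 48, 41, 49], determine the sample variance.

251.2111

Step 1: Compute the mean: (20 + 11 + 15 + 34 + 8 + 44 + 39 + 48 + 41 + 49) / 10 = 30.9
Step 2: Compute squared deviations from the mean:
  (20 - 30.9)^2 = 118.81
  (11 - 30.9)^2 = 396.01
  (15 - 30.9)^2 = 252.81
  (34 - 30.9)^2 = 9.61
  (8 - 30.9)^2 = 524.41
  (44 - 30.9)^2 = 171.61
  (39 - 30.9)^2 = 65.61
  (48 - 30.9)^2 = 292.41
  (41 - 30.9)^2 = 102.01
  (49 - 30.9)^2 = 327.61
Step 3: Sum of squared deviations = 2260.9
Step 4: Sample variance = 2260.9 / 9 = 251.2111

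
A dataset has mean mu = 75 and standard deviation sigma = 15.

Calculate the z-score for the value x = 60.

-1

Step 1: Recall the z-score formula: z = (x - mu) / sigma
Step 2: Substitute values: z = (60 - 75) / 15
Step 3: z = -15 / 15 = -1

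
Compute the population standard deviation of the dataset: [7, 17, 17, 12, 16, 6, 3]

5.3833

Step 1: Compute the mean: 11.1429
Step 2: Sum of squared deviations from the mean: 202.8571
Step 3: Population variance = 202.8571 / 7 = 28.9796
Step 4: Standard deviation = sqrt(28.9796) = 5.3833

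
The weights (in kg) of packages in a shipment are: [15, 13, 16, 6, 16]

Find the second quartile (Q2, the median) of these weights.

15

Step 1: Sort the data: [6, 13, 15, 16, 16]
Step 2: n = 5
Step 3: Q2 is the median. Since n is odd, it is the middle value at position 3: 15
Step 4: Q2 = 15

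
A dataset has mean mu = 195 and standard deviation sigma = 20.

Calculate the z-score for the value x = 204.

0.45

Step 1: Recall the z-score formula: z = (x - mu) / sigma
Step 2: Substitute values: z = (204 - 195) / 20
Step 3: z = 9 / 20 = 0.45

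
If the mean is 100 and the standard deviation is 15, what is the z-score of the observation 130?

2

Step 1: Recall the z-score formula: z = (x - mu) / sigma
Step 2: Substitute values: z = (130 - 100) / 15
Step 3: z = 30 / 15 = 2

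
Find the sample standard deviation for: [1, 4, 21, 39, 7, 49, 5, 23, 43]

18.4932

Step 1: Compute the mean: 21.3333
Step 2: Sum of squared deviations from the mean: 2736
Step 3: Sample variance = 2736 / 8 = 342
Step 4: Standard deviation = sqrt(342) = 18.4932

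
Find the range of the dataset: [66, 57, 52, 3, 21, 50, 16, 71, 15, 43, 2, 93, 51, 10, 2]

91

Step 1: Identify the maximum value: max = 93
Step 2: Identify the minimum value: min = 2
Step 3: Range = max - min = 93 - 2 = 91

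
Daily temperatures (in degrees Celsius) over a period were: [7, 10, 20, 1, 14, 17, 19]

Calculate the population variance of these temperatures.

41.3878

Step 1: Compute the mean: (7 + 10 + 20 + 1 + 14 + 17 + 19) / 7 = 12.5714
Step 2: Compute squared deviations from the mean:
  (7 - 12.5714)^2 = 31.0408
  (10 - 12.5714)^2 = 6.6122
  (20 - 12.5714)^2 = 55.1837
  (1 - 12.5714)^2 = 133.898
  (14 - 12.5714)^2 = 2.0408
  (17 - 12.5714)^2 = 19.6122
  (19 - 12.5714)^2 = 41.3265
Step 3: Sum of squared deviations = 289.7143
Step 4: Population variance = 289.7143 / 7 = 41.3878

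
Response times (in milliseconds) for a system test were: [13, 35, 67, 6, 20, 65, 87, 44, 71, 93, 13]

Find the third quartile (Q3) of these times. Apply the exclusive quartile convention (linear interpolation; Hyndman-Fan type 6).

71

Step 1: Sort the data: [6, 13, 13, 20, 35, 44, 65, 67, 71, 87, 93]
Step 2: n = 11
Step 3: Using the exclusive quartile method:
  Q1 = 13
  Q2 (median) = 44
  Q3 = 71
  IQR = Q3 - Q1 = 71 - 13 = 58
Step 4: Q3 = 71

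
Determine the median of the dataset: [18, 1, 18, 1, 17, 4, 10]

10

Step 1: Sort the data in ascending order: [1, 1, 4, 10, 17, 18, 18]
Step 2: The number of values is n = 7.
Step 3: Since n is odd, the median is the middle value at position 4: 10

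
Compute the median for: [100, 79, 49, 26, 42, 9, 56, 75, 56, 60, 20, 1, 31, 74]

52.5

Step 1: Sort the data in ascending order: [1, 9, 20, 26, 31, 42, 49, 56, 56, 60, 74, 75, 79, 100]
Step 2: The number of values is n = 14.
Step 3: Since n is even, the median is the average of positions 7 and 8:
  Median = (49 + 56) / 2 = 52.5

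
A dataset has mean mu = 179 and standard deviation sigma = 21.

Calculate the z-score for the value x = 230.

2.4286

Step 1: Recall the z-score formula: z = (x - mu) / sigma
Step 2: Substitute values: z = (230 - 179) / 21
Step 3: z = 51 / 21 = 2.4286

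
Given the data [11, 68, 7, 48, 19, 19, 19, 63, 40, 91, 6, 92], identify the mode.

19

Step 1: Count the frequency of each value:
  6: appears 1 time(s)
  7: appears 1 time(s)
  11: appears 1 time(s)
  19: appears 3 time(s)
  40: appears 1 time(s)
  48: appears 1 time(s)
  63: appears 1 time(s)
  68: appears 1 time(s)
  91: appears 1 time(s)
  92: appears 1 time(s)
Step 2: The value 19 appears most frequently (3 times).
Step 3: Mode = 19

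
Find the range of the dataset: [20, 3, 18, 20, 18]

17

Step 1: Identify the maximum value: max = 20
Step 2: Identify the minimum value: min = 3
Step 3: Range = max - min = 20 - 3 = 17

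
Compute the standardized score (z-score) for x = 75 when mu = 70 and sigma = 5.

1

Step 1: Recall the z-score formula: z = (x - mu) / sigma
Step 2: Substitute values: z = (75 - 70) / 5
Step 3: z = 5 / 5 = 1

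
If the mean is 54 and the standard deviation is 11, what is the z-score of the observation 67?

1.1818

Step 1: Recall the z-score formula: z = (x - mu) / sigma
Step 2: Substitute values: z = (67 - 54) / 11
Step 3: z = 13 / 11 = 1.1818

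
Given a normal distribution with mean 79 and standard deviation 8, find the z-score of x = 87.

1

Step 1: Recall the z-score formula: z = (x - mu) / sigma
Step 2: Substitute values: z = (87 - 79) / 8
Step 3: z = 8 / 8 = 1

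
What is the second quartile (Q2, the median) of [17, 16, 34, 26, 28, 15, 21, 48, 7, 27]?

23.5

Step 1: Sort the data: [7, 15, 16, 17, 21, 26, 27, 28, 34, 48]
Step 2: n = 10
Step 3: Q2 is the median. Since n is even, it is the average of the values at positions 5 and 6:
  Q2 = (21 + 26) / 2 = 23.5
Step 4: Q2 = 23.5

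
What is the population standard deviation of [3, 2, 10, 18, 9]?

5.748

Step 1: Compute the mean: 8.4
Step 2: Sum of squared deviations from the mean: 165.2
Step 3: Population variance = 165.2 / 5 = 33.04
Step 4: Standard deviation = sqrt(33.04) = 5.748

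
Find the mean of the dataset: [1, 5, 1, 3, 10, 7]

4.5

Step 1: Sum all values: 1 + 5 + 1 + 3 + 10 + 7 = 27
Step 2: Count the number of values: n = 6
Step 3: Mean = sum / n = 27 / 6 = 4.5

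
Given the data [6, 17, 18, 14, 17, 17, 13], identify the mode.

17

Step 1: Count the frequency of each value:
  6: appears 1 time(s)
  13: appears 1 time(s)
  14: appears 1 time(s)
  17: appears 3 time(s)
  18: appears 1 time(s)
Step 2: The value 17 appears most frequently (3 times).
Step 3: Mode = 17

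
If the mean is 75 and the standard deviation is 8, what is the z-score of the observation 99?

3

Step 1: Recall the z-score formula: z = (x - mu) / sigma
Step 2: Substitute values: z = (99 - 75) / 8
Step 3: z = 24 / 8 = 3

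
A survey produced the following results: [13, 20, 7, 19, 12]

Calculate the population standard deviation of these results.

4.7917

Step 1: Compute the mean: 14.2
Step 2: Sum of squared deviations from the mean: 114.8
Step 3: Population variance = 114.8 / 5 = 22.96
Step 4: Standard deviation = sqrt(22.96) = 4.7917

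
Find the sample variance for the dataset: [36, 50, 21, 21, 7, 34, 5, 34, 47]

256

Step 1: Compute the mean: (36 + 50 + 21 + 21 + 7 + 34 + 5 + 34 + 47) / 9 = 28.3333
Step 2: Compute squared deviations from the mean:
  (36 - 28.3333)^2 = 58.7778
  (50 - 28.3333)^2 = 469.4444
  (21 - 28.3333)^2 = 53.7778
  (21 - 28.3333)^2 = 53.7778
  (7 - 28.3333)^2 = 455.1111
  (34 - 28.3333)^2 = 32.1111
  (5 - 28.3333)^2 = 544.4444
  (34 - 28.3333)^2 = 32.1111
  (47 - 28.3333)^2 = 348.4444
Step 3: Sum of squared deviations = 2048
Step 4: Sample variance = 2048 / 8 = 256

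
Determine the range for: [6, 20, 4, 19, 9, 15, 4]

16

Step 1: Identify the maximum value: max = 20
Step 2: Identify the minimum value: min = 4
Step 3: Range = max - min = 20 - 4 = 16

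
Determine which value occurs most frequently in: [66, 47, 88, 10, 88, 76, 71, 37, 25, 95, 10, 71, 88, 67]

88

Step 1: Count the frequency of each value:
  10: appears 2 time(s)
  25: appears 1 time(s)
  37: appears 1 time(s)
  47: appears 1 time(s)
  66: appears 1 time(s)
  67: appears 1 time(s)
  71: appears 2 time(s)
  76: appears 1 time(s)
  88: appears 3 time(s)
  95: appears 1 time(s)
Step 2: The value 88 appears most frequently (3 times).
Step 3: Mode = 88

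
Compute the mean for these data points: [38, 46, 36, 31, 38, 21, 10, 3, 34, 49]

30.6

Step 1: Sum all values: 38 + 46 + 36 + 31 + 38 + 21 + 10 + 3 + 34 + 49 = 306
Step 2: Count the number of values: n = 10
Step 3: Mean = sum / n = 306 / 10 = 30.6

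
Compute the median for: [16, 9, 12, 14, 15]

14

Step 1: Sort the data in ascending order: [9, 12, 14, 15, 16]
Step 2: The number of values is n = 5.
Step 3: Since n is odd, the median is the middle value at position 3: 14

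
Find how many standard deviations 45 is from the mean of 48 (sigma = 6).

-0.5

Step 1: Recall the z-score formula: z = (x - mu) / sigma
Step 2: Substitute values: z = (45 - 48) / 6
Step 3: z = -3 / 6 = -0.5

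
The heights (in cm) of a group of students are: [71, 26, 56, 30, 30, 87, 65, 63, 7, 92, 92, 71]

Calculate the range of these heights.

85

Step 1: Identify the maximum value: max = 92
Step 2: Identify the minimum value: min = 7
Step 3: Range = max - min = 92 - 7 = 85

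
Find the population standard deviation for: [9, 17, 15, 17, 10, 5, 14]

4.204

Step 1: Compute the mean: 12.4286
Step 2: Sum of squared deviations from the mean: 123.7143
Step 3: Population variance = 123.7143 / 7 = 17.6735
Step 4: Standard deviation = sqrt(17.6735) = 4.204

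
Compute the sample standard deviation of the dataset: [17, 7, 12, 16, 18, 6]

5.2026

Step 1: Compute the mean: 12.6667
Step 2: Sum of squared deviations from the mean: 135.3333
Step 3: Sample variance = 135.3333 / 5 = 27.0667
Step 4: Standard deviation = sqrt(27.0667) = 5.2026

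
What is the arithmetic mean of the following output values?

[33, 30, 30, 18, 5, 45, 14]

25

Step 1: Sum all values: 33 + 30 + 30 + 18 + 5 + 45 + 14 = 175
Step 2: Count the number of values: n = 7
Step 3: Mean = sum / n = 175 / 7 = 25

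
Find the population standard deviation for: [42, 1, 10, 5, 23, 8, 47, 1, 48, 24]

17.9022

Step 1: Compute the mean: 20.9
Step 2: Sum of squared deviations from the mean: 3204.9
Step 3: Population variance = 3204.9 / 10 = 320.49
Step 4: Standard deviation = sqrt(320.49) = 17.9022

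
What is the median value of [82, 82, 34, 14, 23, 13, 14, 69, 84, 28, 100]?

34

Step 1: Sort the data in ascending order: [13, 14, 14, 23, 28, 34, 69, 82, 82, 84, 100]
Step 2: The number of values is n = 11.
Step 3: Since n is odd, the median is the middle value at position 6: 34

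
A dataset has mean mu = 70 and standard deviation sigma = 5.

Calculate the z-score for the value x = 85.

3

Step 1: Recall the z-score formula: z = (x - mu) / sigma
Step 2: Substitute values: z = (85 - 70) / 5
Step 3: z = 15 / 5 = 3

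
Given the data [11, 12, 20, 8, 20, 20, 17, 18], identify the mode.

20

Step 1: Count the frequency of each value:
  8: appears 1 time(s)
  11: appears 1 time(s)
  12: appears 1 time(s)
  17: appears 1 time(s)
  18: appears 1 time(s)
  20: appears 3 time(s)
Step 2: The value 20 appears most frequently (3 times).
Step 3: Mode = 20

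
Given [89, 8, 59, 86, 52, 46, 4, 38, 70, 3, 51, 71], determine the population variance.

829.0764

Step 1: Compute the mean: (89 + 8 + 59 + 86 + 52 + 46 + 4 + 38 + 70 + 3 + 51 + 71) / 12 = 48.0833
Step 2: Compute squared deviations from the mean:
  (89 - 48.0833)^2 = 1674.1736
  (8 - 48.0833)^2 = 1606.6736
  (59 - 48.0833)^2 = 119.1736
  (86 - 48.0833)^2 = 1437.6736
  (52 - 48.0833)^2 = 15.3403
  (46 - 48.0833)^2 = 4.3403
  (4 - 48.0833)^2 = 1943.3403
  (38 - 48.0833)^2 = 101.6736
  (70 - 48.0833)^2 = 480.3403
  (3 - 48.0833)^2 = 2032.5069
  (51 - 48.0833)^2 = 8.5069
  (71 - 48.0833)^2 = 525.1736
Step 3: Sum of squared deviations = 9948.9167
Step 4: Population variance = 9948.9167 / 12 = 829.0764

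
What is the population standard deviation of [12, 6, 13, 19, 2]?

5.8856

Step 1: Compute the mean: 10.4
Step 2: Sum of squared deviations from the mean: 173.2
Step 3: Population variance = 173.2 / 5 = 34.64
Step 4: Standard deviation = sqrt(34.64) = 5.8856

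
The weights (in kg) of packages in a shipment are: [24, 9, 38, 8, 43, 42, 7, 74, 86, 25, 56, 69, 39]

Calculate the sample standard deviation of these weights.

25.7261

Step 1: Compute the mean: 40
Step 2: Sum of squared deviations from the mean: 7942
Step 3: Sample variance = 7942 / 12 = 661.8333
Step 4: Standard deviation = sqrt(661.8333) = 25.7261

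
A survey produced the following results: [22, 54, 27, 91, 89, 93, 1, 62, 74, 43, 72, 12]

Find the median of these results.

58

Step 1: Sort the data in ascending order: [1, 12, 22, 27, 43, 54, 62, 72, 74, 89, 91, 93]
Step 2: The number of values is n = 12.
Step 3: Since n is even, the median is the average of positions 6 and 7:
  Median = (54 + 62) / 2 = 58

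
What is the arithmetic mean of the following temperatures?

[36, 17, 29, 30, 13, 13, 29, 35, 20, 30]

25.2

Step 1: Sum all values: 36 + 17 + 29 + 30 + 13 + 13 + 29 + 35 + 20 + 30 = 252
Step 2: Count the number of values: n = 10
Step 3: Mean = sum / n = 252 / 10 = 25.2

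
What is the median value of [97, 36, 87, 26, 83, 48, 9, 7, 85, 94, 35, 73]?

60.5

Step 1: Sort the data in ascending order: [7, 9, 26, 35, 36, 48, 73, 83, 85, 87, 94, 97]
Step 2: The number of values is n = 12.
Step 3: Since n is even, the median is the average of positions 6 and 7:
  Median = (48 + 73) / 2 = 60.5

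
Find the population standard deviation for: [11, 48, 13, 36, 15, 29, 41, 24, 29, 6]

13.1894

Step 1: Compute the mean: 25.2
Step 2: Sum of squared deviations from the mean: 1739.6
Step 3: Population variance = 1739.6 / 10 = 173.96
Step 4: Standard deviation = sqrt(173.96) = 13.1894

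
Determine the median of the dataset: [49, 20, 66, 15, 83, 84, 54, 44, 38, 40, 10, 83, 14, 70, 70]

49

Step 1: Sort the data in ascending order: [10, 14, 15, 20, 38, 40, 44, 49, 54, 66, 70, 70, 83, 83, 84]
Step 2: The number of values is n = 15.
Step 3: Since n is odd, the median is the middle value at position 8: 49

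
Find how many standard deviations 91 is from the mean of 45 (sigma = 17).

2.7059

Step 1: Recall the z-score formula: z = (x - mu) / sigma
Step 2: Substitute values: z = (91 - 45) / 17
Step 3: z = 46 / 17 = 2.7059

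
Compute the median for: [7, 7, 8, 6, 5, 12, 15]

7

Step 1: Sort the data in ascending order: [5, 6, 7, 7, 8, 12, 15]
Step 2: The number of values is n = 7.
Step 3: Since n is odd, the median is the middle value at position 4: 7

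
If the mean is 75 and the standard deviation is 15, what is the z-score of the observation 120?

3

Step 1: Recall the z-score formula: z = (x - mu) / sigma
Step 2: Substitute values: z = (120 - 75) / 15
Step 3: z = 45 / 15 = 3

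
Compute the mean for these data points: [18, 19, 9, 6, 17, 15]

14

Step 1: Sum all values: 18 + 19 + 9 + 6 + 17 + 15 = 84
Step 2: Count the number of values: n = 6
Step 3: Mean = sum / n = 84 / 6 = 14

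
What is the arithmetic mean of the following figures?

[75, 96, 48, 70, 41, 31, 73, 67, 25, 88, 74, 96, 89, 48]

65.7857

Step 1: Sum all values: 75 + 96 + 48 + 70 + 41 + 31 + 73 + 67 + 25 + 88 + 74 + 96 + 89 + 48 = 921
Step 2: Count the number of values: n = 14
Step 3: Mean = sum / n = 921 / 14 = 65.7857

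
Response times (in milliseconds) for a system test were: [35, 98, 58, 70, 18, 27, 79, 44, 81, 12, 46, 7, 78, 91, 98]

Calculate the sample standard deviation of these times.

31.5071

Step 1: Compute the mean: 56.1333
Step 2: Sum of squared deviations from the mean: 13897.7333
Step 3: Sample variance = 13897.7333 / 14 = 992.6952
Step 4: Standard deviation = sqrt(992.6952) = 31.5071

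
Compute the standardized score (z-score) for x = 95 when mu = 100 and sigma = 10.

-0.5

Step 1: Recall the z-score formula: z = (x - mu) / sigma
Step 2: Substitute values: z = (95 - 100) / 10
Step 3: z = -5 / 10 = -0.5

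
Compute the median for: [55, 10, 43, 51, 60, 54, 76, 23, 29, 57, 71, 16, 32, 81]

52.5

Step 1: Sort the data in ascending order: [10, 16, 23, 29, 32, 43, 51, 54, 55, 57, 60, 71, 76, 81]
Step 2: The number of values is n = 14.
Step 3: Since n is even, the median is the average of positions 7 and 8:
  Median = (51 + 54) / 2 = 52.5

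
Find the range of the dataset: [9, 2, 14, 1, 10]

13

Step 1: Identify the maximum value: max = 14
Step 2: Identify the minimum value: min = 1
Step 3: Range = max - min = 14 - 1 = 13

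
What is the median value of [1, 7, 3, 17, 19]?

7

Step 1: Sort the data in ascending order: [1, 3, 7, 17, 19]
Step 2: The number of values is n = 5.
Step 3: Since n is odd, the median is the middle value at position 3: 7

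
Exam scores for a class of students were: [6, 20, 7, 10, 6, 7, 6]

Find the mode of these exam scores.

6

Step 1: Count the frequency of each value:
  6: appears 3 time(s)
  7: appears 2 time(s)
  10: appears 1 time(s)
  20: appears 1 time(s)
Step 2: The value 6 appears most frequently (3 times).
Step 3: Mode = 6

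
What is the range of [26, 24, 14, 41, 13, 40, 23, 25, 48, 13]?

35

Step 1: Identify the maximum value: max = 48
Step 2: Identify the minimum value: min = 13
Step 3: Range = max - min = 48 - 13 = 35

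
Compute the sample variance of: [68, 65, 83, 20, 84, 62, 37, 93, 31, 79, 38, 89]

624.8106

Step 1: Compute the mean: (68 + 65 + 83 + 20 + 84 + 62 + 37 + 93 + 31 + 79 + 38 + 89) / 12 = 62.4167
Step 2: Compute squared deviations from the mean:
  (68 - 62.4167)^2 = 31.1736
  (65 - 62.4167)^2 = 6.6736
  (83 - 62.4167)^2 = 423.6736
  (20 - 62.4167)^2 = 1799.1736
  (84 - 62.4167)^2 = 465.8403
  (62 - 62.4167)^2 = 0.1736
  (37 - 62.4167)^2 = 646.0069
  (93 - 62.4167)^2 = 935.3403
  (31 - 62.4167)^2 = 987.0069
  (79 - 62.4167)^2 = 275.0069
  (38 - 62.4167)^2 = 596.1736
  (89 - 62.4167)^2 = 706.6736
Step 3: Sum of squared deviations = 6872.9167
Step 4: Sample variance = 6872.9167 / 11 = 624.8106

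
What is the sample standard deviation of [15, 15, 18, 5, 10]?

5.1284

Step 1: Compute the mean: 12.6
Step 2: Sum of squared deviations from the mean: 105.2
Step 3: Sample variance = 105.2 / 4 = 26.3
Step 4: Standard deviation = sqrt(26.3) = 5.1284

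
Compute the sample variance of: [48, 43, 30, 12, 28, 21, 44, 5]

244.6964

Step 1: Compute the mean: (48 + 43 + 30 + 12 + 28 + 21 + 44 + 5) / 8 = 28.875
Step 2: Compute squared deviations from the mean:
  (48 - 28.875)^2 = 365.7656
  (43 - 28.875)^2 = 199.5156
  (30 - 28.875)^2 = 1.2656
  (12 - 28.875)^2 = 284.7656
  (28 - 28.875)^2 = 0.7656
  (21 - 28.875)^2 = 62.0156
  (44 - 28.875)^2 = 228.7656
  (5 - 28.875)^2 = 570.0156
Step 3: Sum of squared deviations = 1712.875
Step 4: Sample variance = 1712.875 / 7 = 244.6964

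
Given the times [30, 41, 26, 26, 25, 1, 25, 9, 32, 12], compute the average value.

22.7

Step 1: Sum all values: 30 + 41 + 26 + 26 + 25 + 1 + 25 + 9 + 32 + 12 = 227
Step 2: Count the number of values: n = 10
Step 3: Mean = sum / n = 227 / 10 = 22.7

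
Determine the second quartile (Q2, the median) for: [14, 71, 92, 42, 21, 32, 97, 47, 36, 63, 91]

47

Step 1: Sort the data: [14, 21, 32, 36, 42, 47, 63, 71, 91, 92, 97]
Step 2: n = 11
Step 3: Q2 is the median. Since n is odd, it is the middle value at position 6: 47
Step 4: Q2 = 47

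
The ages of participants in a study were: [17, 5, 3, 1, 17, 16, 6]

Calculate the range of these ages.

16

Step 1: Identify the maximum value: max = 17
Step 2: Identify the minimum value: min = 1
Step 3: Range = max - min = 17 - 1 = 16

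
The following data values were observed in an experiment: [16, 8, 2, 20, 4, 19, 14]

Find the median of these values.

14

Step 1: Sort the data in ascending order: [2, 4, 8, 14, 16, 19, 20]
Step 2: The number of values is n = 7.
Step 3: Since n is odd, the median is the middle value at position 4: 14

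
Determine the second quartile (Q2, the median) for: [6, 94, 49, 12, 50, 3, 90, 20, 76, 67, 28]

49

Step 1: Sort the data: [3, 6, 12, 20, 28, 49, 50, 67, 76, 90, 94]
Step 2: n = 11
Step 3: Q2 is the median. Since n is odd, it is the middle value at position 6: 49
Step 4: Q2 = 49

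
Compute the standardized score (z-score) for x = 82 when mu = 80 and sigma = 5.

0.4

Step 1: Recall the z-score formula: z = (x - mu) / sigma
Step 2: Substitute values: z = (82 - 80) / 5
Step 3: z = 2 / 5 = 0.4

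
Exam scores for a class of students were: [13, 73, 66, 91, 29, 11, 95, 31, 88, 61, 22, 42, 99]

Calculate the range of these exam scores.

88

Step 1: Identify the maximum value: max = 99
Step 2: Identify the minimum value: min = 11
Step 3: Range = max - min = 99 - 11 = 88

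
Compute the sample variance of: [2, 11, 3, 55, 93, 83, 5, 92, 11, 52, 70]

1422.6545

Step 1: Compute the mean: (2 + 11 + 3 + 55 + 93 + 83 + 5 + 92 + 11 + 52 + 70) / 11 = 43.3636
Step 2: Compute squared deviations from the mean:
  (2 - 43.3636)^2 = 1710.9504
  (11 - 43.3636)^2 = 1047.405
  (3 - 43.3636)^2 = 1629.2231
  (55 - 43.3636)^2 = 135.405
  (93 - 43.3636)^2 = 2463.7686
  (83 - 43.3636)^2 = 1571.0413
  (5 - 43.3636)^2 = 1471.7686
  (92 - 43.3636)^2 = 2365.4959
  (11 - 43.3636)^2 = 1047.405
  (52 - 43.3636)^2 = 74.5868
  (70 - 43.3636)^2 = 709.4959
Step 3: Sum of squared deviations = 14226.5455
Step 4: Sample variance = 14226.5455 / 10 = 1422.6545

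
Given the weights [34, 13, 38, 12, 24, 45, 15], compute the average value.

25.8571

Step 1: Sum all values: 34 + 13 + 38 + 12 + 24 + 45 + 15 = 181
Step 2: Count the number of values: n = 7
Step 3: Mean = sum / n = 181 / 7 = 25.8571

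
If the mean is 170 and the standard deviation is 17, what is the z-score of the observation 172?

0.1176

Step 1: Recall the z-score formula: z = (x - mu) / sigma
Step 2: Substitute values: z = (172 - 170) / 17
Step 3: z = 2 / 17 = 0.1176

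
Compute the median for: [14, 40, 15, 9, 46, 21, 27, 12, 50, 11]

18

Step 1: Sort the data in ascending order: [9, 11, 12, 14, 15, 21, 27, 40, 46, 50]
Step 2: The number of values is n = 10.
Step 3: Since n is even, the median is the average of positions 5 and 6:
  Median = (15 + 21) / 2 = 18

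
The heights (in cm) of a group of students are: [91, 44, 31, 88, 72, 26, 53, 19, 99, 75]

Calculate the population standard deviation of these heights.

27.6

Step 1: Compute the mean: 59.8
Step 2: Sum of squared deviations from the mean: 7617.6
Step 3: Population variance = 7617.6 / 10 = 761.76
Step 4: Standard deviation = sqrt(761.76) = 27.6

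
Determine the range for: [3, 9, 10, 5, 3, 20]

17

Step 1: Identify the maximum value: max = 20
Step 2: Identify the minimum value: min = 3
Step 3: Range = max - min = 20 - 3 = 17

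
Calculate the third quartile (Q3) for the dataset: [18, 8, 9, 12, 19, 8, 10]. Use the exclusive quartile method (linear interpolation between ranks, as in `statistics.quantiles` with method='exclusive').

18

Step 1: Sort the data: [8, 8, 9, 10, 12, 18, 19]
Step 2: n = 7
Step 3: Using the exclusive quartile method:
  Q1 = 8
  Q2 (median) = 10
  Q3 = 18
  IQR = Q3 - Q1 = 18 - 8 = 10
Step 4: Q3 = 18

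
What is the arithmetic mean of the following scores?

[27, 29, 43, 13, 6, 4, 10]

18.8571

Step 1: Sum all values: 27 + 29 + 43 + 13 + 6 + 4 + 10 = 132
Step 2: Count the number of values: n = 7
Step 3: Mean = sum / n = 132 / 7 = 18.8571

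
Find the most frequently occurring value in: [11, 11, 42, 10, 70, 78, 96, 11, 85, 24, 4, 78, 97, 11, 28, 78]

11

Step 1: Count the frequency of each value:
  4: appears 1 time(s)
  10: appears 1 time(s)
  11: appears 4 time(s)
  24: appears 1 time(s)
  28: appears 1 time(s)
  42: appears 1 time(s)
  70: appears 1 time(s)
  78: appears 3 time(s)
  85: appears 1 time(s)
  96: appears 1 time(s)
  97: appears 1 time(s)
Step 2: The value 11 appears most frequently (4 times).
Step 3: Mode = 11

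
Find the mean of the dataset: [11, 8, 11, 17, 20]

13.4

Step 1: Sum all values: 11 + 8 + 11 + 17 + 20 = 67
Step 2: Count the number of values: n = 5
Step 3: Mean = sum / n = 67 / 5 = 13.4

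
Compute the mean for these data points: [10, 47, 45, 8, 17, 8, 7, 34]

22

Step 1: Sum all values: 10 + 47 + 45 + 8 + 17 + 8 + 7 + 34 = 176
Step 2: Count the number of values: n = 8
Step 3: Mean = sum / n = 176 / 8 = 22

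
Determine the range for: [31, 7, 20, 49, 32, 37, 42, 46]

42

Step 1: Identify the maximum value: max = 49
Step 2: Identify the minimum value: min = 7
Step 3: Range = max - min = 49 - 7 = 42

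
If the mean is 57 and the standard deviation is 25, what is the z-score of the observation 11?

-1.84

Step 1: Recall the z-score formula: z = (x - mu) / sigma
Step 2: Substitute values: z = (11 - 57) / 25
Step 3: z = -46 / 25 = -1.84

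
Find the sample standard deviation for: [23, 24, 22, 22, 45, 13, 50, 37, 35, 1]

14.7708

Step 1: Compute the mean: 27.2
Step 2: Sum of squared deviations from the mean: 1963.6
Step 3: Sample variance = 1963.6 / 9 = 218.1778
Step 4: Standard deviation = sqrt(218.1778) = 14.7708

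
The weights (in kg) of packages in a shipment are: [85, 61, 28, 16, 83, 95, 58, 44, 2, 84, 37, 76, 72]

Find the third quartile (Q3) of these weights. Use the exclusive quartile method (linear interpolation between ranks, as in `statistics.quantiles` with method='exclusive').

83.5

Step 1: Sort the data: [2, 16, 28, 37, 44, 58, 61, 72, 76, 83, 84, 85, 95]
Step 2: n = 13
Step 3: Using the exclusive quartile method:
  Q1 = 32.5
  Q2 (median) = 61
  Q3 = 83.5
  IQR = Q3 - Q1 = 83.5 - 32.5 = 51
Step 4: Q3 = 83.5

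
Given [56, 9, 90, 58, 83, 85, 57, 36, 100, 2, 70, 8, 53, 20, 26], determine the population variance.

959.4933

Step 1: Compute the mean: (56 + 9 + 90 + 58 + 83 + 85 + 57 + 36 + 100 + 2 + 70 + 8 + 53 + 20 + 26) / 15 = 50.2
Step 2: Compute squared deviations from the mean:
  (56 - 50.2)^2 = 33.64
  (9 - 50.2)^2 = 1697.44
  (90 - 50.2)^2 = 1584.04
  (58 - 50.2)^2 = 60.84
  (83 - 50.2)^2 = 1075.84
  (85 - 50.2)^2 = 1211.04
  (57 - 50.2)^2 = 46.24
  (36 - 50.2)^2 = 201.64
  (100 - 50.2)^2 = 2480.04
  (2 - 50.2)^2 = 2323.24
  (70 - 50.2)^2 = 392.04
  (8 - 50.2)^2 = 1780.84
  (53 - 50.2)^2 = 7.84
  (20 - 50.2)^2 = 912.04
  (26 - 50.2)^2 = 585.64
Step 3: Sum of squared deviations = 14392.4
Step 4: Population variance = 14392.4 / 15 = 959.4933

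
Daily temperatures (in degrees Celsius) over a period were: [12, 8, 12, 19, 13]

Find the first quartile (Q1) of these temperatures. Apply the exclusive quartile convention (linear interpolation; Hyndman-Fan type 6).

10

Step 1: Sort the data: [8, 12, 12, 13, 19]
Step 2: n = 5
Step 3: Using the exclusive quartile method:
  Q1 = 10
  Q2 (median) = 12
  Q3 = 16
  IQR = Q3 - Q1 = 16 - 10 = 6
Step 4: Q1 = 10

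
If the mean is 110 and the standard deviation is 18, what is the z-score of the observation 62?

-2.6667

Step 1: Recall the z-score formula: z = (x - mu) / sigma
Step 2: Substitute values: z = (62 - 110) / 18
Step 3: z = -48 / 18 = -2.6667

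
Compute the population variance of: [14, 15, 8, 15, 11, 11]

6.5556

Step 1: Compute the mean: (14 + 15 + 8 + 15 + 11 + 11) / 6 = 12.3333
Step 2: Compute squared deviations from the mean:
  (14 - 12.3333)^2 = 2.7778
  (15 - 12.3333)^2 = 7.1111
  (8 - 12.3333)^2 = 18.7778
  (15 - 12.3333)^2 = 7.1111
  (11 - 12.3333)^2 = 1.7778
  (11 - 12.3333)^2 = 1.7778
Step 3: Sum of squared deviations = 39.3333
Step 4: Population variance = 39.3333 / 6 = 6.5556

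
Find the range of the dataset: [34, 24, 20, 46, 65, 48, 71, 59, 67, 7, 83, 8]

76

Step 1: Identify the maximum value: max = 83
Step 2: Identify the minimum value: min = 7
Step 3: Range = max - min = 83 - 7 = 76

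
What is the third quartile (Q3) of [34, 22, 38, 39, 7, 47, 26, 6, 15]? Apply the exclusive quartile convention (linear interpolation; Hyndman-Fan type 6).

38.5

Step 1: Sort the data: [6, 7, 15, 22, 26, 34, 38, 39, 47]
Step 2: n = 9
Step 3: Using the exclusive quartile method:
  Q1 = 11
  Q2 (median) = 26
  Q3 = 38.5
  IQR = Q3 - Q1 = 38.5 - 11 = 27.5
Step 4: Q3 = 38.5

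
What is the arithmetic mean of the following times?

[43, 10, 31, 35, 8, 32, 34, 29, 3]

25

Step 1: Sum all values: 43 + 10 + 31 + 35 + 8 + 32 + 34 + 29 + 3 = 225
Step 2: Count the number of values: n = 9
Step 3: Mean = sum / n = 225 / 9 = 25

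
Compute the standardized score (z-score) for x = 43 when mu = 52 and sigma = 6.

-1.5

Step 1: Recall the z-score formula: z = (x - mu) / sigma
Step 2: Substitute values: z = (43 - 52) / 6
Step 3: z = -9 / 6 = -1.5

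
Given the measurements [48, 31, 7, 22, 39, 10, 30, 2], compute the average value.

23.625

Step 1: Sum all values: 48 + 31 + 7 + 22 + 39 + 10 + 30 + 2 = 189
Step 2: Count the number of values: n = 8
Step 3: Mean = sum / n = 189 / 8 = 23.625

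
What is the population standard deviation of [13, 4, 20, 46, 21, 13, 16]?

12.189

Step 1: Compute the mean: 19
Step 2: Sum of squared deviations from the mean: 1040
Step 3: Population variance = 1040 / 7 = 148.5714
Step 4: Standard deviation = sqrt(148.5714) = 12.189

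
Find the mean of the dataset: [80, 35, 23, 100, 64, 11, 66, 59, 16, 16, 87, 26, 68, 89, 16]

50.4

Step 1: Sum all values: 80 + 35 + 23 + 100 + 64 + 11 + 66 + 59 + 16 + 16 + 87 + 26 + 68 + 89 + 16 = 756
Step 2: Count the number of values: n = 15
Step 3: Mean = sum / n = 756 / 15 = 50.4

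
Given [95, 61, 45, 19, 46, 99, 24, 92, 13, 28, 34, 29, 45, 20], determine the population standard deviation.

28.3919

Step 1: Compute the mean: 46.4286
Step 2: Sum of squared deviations from the mean: 11285.4286
Step 3: Population variance = 11285.4286 / 14 = 806.102
Step 4: Standard deviation = sqrt(806.102) = 28.3919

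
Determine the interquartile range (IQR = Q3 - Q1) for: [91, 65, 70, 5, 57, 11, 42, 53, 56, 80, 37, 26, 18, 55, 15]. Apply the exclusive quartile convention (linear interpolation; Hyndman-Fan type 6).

47

Step 1: Sort the data: [5, 11, 15, 18, 26, 37, 42, 53, 55, 56, 57, 65, 70, 80, 91]
Step 2: n = 15
Step 3: Using the exclusive quartile method:
  Q1 = 18
  Q2 (median) = 53
  Q3 = 65
  IQR = Q3 - Q1 = 65 - 18 = 47
Step 4: IQR = 47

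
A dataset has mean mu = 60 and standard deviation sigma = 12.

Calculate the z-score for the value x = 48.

-1

Step 1: Recall the z-score formula: z = (x - mu) / sigma
Step 2: Substitute values: z = (48 - 60) / 12
Step 3: z = -12 / 12 = -1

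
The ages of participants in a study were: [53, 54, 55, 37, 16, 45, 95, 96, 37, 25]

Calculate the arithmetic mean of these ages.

51.3

Step 1: Sum all values: 53 + 54 + 55 + 37 + 16 + 45 + 95 + 96 + 37 + 25 = 513
Step 2: Count the number of values: n = 10
Step 3: Mean = sum / n = 513 / 10 = 51.3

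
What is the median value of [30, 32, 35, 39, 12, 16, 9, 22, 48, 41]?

31

Step 1: Sort the data in ascending order: [9, 12, 16, 22, 30, 32, 35, 39, 41, 48]
Step 2: The number of values is n = 10.
Step 3: Since n is even, the median is the average of positions 5 and 6:
  Median = (30 + 32) / 2 = 31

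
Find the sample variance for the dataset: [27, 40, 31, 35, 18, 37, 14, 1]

179.125

Step 1: Compute the mean: (27 + 40 + 31 + 35 + 18 + 37 + 14 + 1) / 8 = 25.375
Step 2: Compute squared deviations from the mean:
  (27 - 25.375)^2 = 2.6406
  (40 - 25.375)^2 = 213.8906
  (31 - 25.375)^2 = 31.6406
  (35 - 25.375)^2 = 92.6406
  (18 - 25.375)^2 = 54.3906
  (37 - 25.375)^2 = 135.1406
  (14 - 25.375)^2 = 129.3906
  (1 - 25.375)^2 = 594.1406
Step 3: Sum of squared deviations = 1253.875
Step 4: Sample variance = 1253.875 / 7 = 179.125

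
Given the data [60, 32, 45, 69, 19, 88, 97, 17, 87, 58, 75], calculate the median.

60

Step 1: Sort the data in ascending order: [17, 19, 32, 45, 58, 60, 69, 75, 87, 88, 97]
Step 2: The number of values is n = 11.
Step 3: Since n is odd, the median is the middle value at position 6: 60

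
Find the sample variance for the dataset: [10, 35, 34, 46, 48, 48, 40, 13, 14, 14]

249.5111

Step 1: Compute the mean: (10 + 35 + 34 + 46 + 48 + 48 + 40 + 13 + 14 + 14) / 10 = 30.2
Step 2: Compute squared deviations from the mean:
  (10 - 30.2)^2 = 408.04
  (35 - 30.2)^2 = 23.04
  (34 - 30.2)^2 = 14.44
  (46 - 30.2)^2 = 249.64
  (48 - 30.2)^2 = 316.84
  (48 - 30.2)^2 = 316.84
  (40 - 30.2)^2 = 96.04
  (13 - 30.2)^2 = 295.84
  (14 - 30.2)^2 = 262.44
  (14 - 30.2)^2 = 262.44
Step 3: Sum of squared deviations = 2245.6
Step 4: Sample variance = 2245.6 / 9 = 249.5111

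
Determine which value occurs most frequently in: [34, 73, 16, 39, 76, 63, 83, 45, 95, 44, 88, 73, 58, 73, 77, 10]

73

Step 1: Count the frequency of each value:
  10: appears 1 time(s)
  16: appears 1 time(s)
  34: appears 1 time(s)
  39: appears 1 time(s)
  44: appears 1 time(s)
  45: appears 1 time(s)
  58: appears 1 time(s)
  63: appears 1 time(s)
  73: appears 3 time(s)
  76: appears 1 time(s)
  77: appears 1 time(s)
  83: appears 1 time(s)
  88: appears 1 time(s)
  95: appears 1 time(s)
Step 2: The value 73 appears most frequently (3 times).
Step 3: Mode = 73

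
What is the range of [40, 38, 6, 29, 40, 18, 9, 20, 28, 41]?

35

Step 1: Identify the maximum value: max = 41
Step 2: Identify the minimum value: min = 6
Step 3: Range = max - min = 41 - 6 = 35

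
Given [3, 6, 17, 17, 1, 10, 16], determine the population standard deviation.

6.3246

Step 1: Compute the mean: 10
Step 2: Sum of squared deviations from the mean: 280
Step 3: Population variance = 280 / 7 = 40
Step 4: Standard deviation = sqrt(40) = 6.3246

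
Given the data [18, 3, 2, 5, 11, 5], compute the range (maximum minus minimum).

16

Step 1: Identify the maximum value: max = 18
Step 2: Identify the minimum value: min = 2
Step 3: Range = max - min = 18 - 2 = 16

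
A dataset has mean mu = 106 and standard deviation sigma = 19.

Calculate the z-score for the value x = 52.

-2.8421

Step 1: Recall the z-score formula: z = (x - mu) / sigma
Step 2: Substitute values: z = (52 - 106) / 19
Step 3: z = -54 / 19 = -2.8421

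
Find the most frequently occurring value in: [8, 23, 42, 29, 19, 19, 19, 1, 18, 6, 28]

19

Step 1: Count the frequency of each value:
  1: appears 1 time(s)
  6: appears 1 time(s)
  8: appears 1 time(s)
  18: appears 1 time(s)
  19: appears 3 time(s)
  23: appears 1 time(s)
  28: appears 1 time(s)
  29: appears 1 time(s)
  42: appears 1 time(s)
Step 2: The value 19 appears most frequently (3 times).
Step 3: Mode = 19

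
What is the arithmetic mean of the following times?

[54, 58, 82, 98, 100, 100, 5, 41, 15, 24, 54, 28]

54.9167

Step 1: Sum all values: 54 + 58 + 82 + 98 + 100 + 100 + 5 + 41 + 15 + 24 + 54 + 28 = 659
Step 2: Count the number of values: n = 12
Step 3: Mean = sum / n = 659 / 12 = 54.9167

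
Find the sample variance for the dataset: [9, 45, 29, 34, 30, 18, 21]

137.619

Step 1: Compute the mean: (9 + 45 + 29 + 34 + 30 + 18 + 21) / 7 = 26.5714
Step 2: Compute squared deviations from the mean:
  (9 - 26.5714)^2 = 308.7551
  (45 - 26.5714)^2 = 339.6122
  (29 - 26.5714)^2 = 5.898
  (34 - 26.5714)^2 = 55.1837
  (30 - 26.5714)^2 = 11.7551
  (18 - 26.5714)^2 = 73.4694
  (21 - 26.5714)^2 = 31.0408
Step 3: Sum of squared deviations = 825.7143
Step 4: Sample variance = 825.7143 / 6 = 137.619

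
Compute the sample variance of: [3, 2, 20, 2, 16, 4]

64.1667

Step 1: Compute the mean: (3 + 2 + 20 + 2 + 16 + 4) / 6 = 7.8333
Step 2: Compute squared deviations from the mean:
  (3 - 7.8333)^2 = 23.3611
  (2 - 7.8333)^2 = 34.0278
  (20 - 7.8333)^2 = 148.0278
  (2 - 7.8333)^2 = 34.0278
  (16 - 7.8333)^2 = 66.6944
  (4 - 7.8333)^2 = 14.6944
Step 3: Sum of squared deviations = 320.8333
Step 4: Sample variance = 320.8333 / 5 = 64.1667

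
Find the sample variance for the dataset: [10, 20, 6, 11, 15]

28.3

Step 1: Compute the mean: (10 + 20 + 6 + 11 + 15) / 5 = 12.4
Step 2: Compute squared deviations from the mean:
  (10 - 12.4)^2 = 5.76
  (20 - 12.4)^2 = 57.76
  (6 - 12.4)^2 = 40.96
  (11 - 12.4)^2 = 1.96
  (15 - 12.4)^2 = 6.76
Step 3: Sum of squared deviations = 113.2
Step 4: Sample variance = 113.2 / 4 = 28.3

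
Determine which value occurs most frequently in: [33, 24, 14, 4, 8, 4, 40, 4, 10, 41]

4

Step 1: Count the frequency of each value:
  4: appears 3 time(s)
  8: appears 1 time(s)
  10: appears 1 time(s)
  14: appears 1 time(s)
  24: appears 1 time(s)
  33: appears 1 time(s)
  40: appears 1 time(s)
  41: appears 1 time(s)
Step 2: The value 4 appears most frequently (3 times).
Step 3: Mode = 4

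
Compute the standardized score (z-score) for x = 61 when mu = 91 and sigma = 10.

-3

Step 1: Recall the z-score formula: z = (x - mu) / sigma
Step 2: Substitute values: z = (61 - 91) / 10
Step 3: z = -30 / 10 = -3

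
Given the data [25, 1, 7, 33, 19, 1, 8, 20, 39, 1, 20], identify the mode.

1

Step 1: Count the frequency of each value:
  1: appears 3 time(s)
  7: appears 1 time(s)
  8: appears 1 time(s)
  19: appears 1 time(s)
  20: appears 2 time(s)
  25: appears 1 time(s)
  33: appears 1 time(s)
  39: appears 1 time(s)
Step 2: The value 1 appears most frequently (3 times).
Step 3: Mode = 1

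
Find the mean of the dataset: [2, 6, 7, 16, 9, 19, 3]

8.8571

Step 1: Sum all values: 2 + 6 + 7 + 16 + 9 + 19 + 3 = 62
Step 2: Count the number of values: n = 7
Step 3: Mean = sum / n = 62 / 7 = 8.8571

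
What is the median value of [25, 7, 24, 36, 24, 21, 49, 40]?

24.5

Step 1: Sort the data in ascending order: [7, 21, 24, 24, 25, 36, 40, 49]
Step 2: The number of values is n = 8.
Step 3: Since n is even, the median is the average of positions 4 and 5:
  Median = (24 + 25) / 2 = 24.5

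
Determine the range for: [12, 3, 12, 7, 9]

9

Step 1: Identify the maximum value: max = 12
Step 2: Identify the minimum value: min = 3
Step 3: Range = max - min = 12 - 3 = 9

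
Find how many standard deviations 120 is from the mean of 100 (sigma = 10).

2

Step 1: Recall the z-score formula: z = (x - mu) / sigma
Step 2: Substitute values: z = (120 - 100) / 10
Step 3: z = 20 / 10 = 2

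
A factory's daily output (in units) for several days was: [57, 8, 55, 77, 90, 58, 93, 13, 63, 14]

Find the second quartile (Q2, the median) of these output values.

57.5

Step 1: Sort the data: [8, 13, 14, 55, 57, 58, 63, 77, 90, 93]
Step 2: n = 10
Step 3: Q2 is the median. Since n is even, it is the average of the values at positions 5 and 6:
  Q2 = (57 + 58) / 2 = 57.5
Step 4: Q2 = 57.5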